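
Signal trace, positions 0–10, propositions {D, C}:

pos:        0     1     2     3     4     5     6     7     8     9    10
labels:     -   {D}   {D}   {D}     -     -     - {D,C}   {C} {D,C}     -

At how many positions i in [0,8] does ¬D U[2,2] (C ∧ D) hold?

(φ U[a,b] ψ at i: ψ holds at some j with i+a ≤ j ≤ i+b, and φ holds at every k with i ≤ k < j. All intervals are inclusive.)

Evaluate at each i in [0,8]:
  i=0: ✗ (no rhs in [2,2])
  i=1: ✗ (no rhs in [3,3])
  i=2: ✗ (no rhs in [4,4])
  i=3: ✗ (no rhs in [5,5])
  i=4: ✗ (no rhs in [6,6])
  i=5: ✓ (rhs at j=7; lhs holds on [5,6])
  i=6: ✗ (no rhs in [8,8])
  i=7: ✗ (lhs fails at k=7 before rhs at j=9)
  i=8: ✗ (no rhs in [10,10])
Positions where it holds: {5} → 1.

1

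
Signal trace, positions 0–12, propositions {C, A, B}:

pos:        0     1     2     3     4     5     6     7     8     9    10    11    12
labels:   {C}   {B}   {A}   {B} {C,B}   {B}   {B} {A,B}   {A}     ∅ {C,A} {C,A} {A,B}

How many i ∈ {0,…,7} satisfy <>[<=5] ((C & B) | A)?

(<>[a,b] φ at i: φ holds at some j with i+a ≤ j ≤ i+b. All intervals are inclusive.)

Evaluate at each i in [0,7]:
  i=0: ✓ (witness j=2)
  i=1: ✓ (witness j=2)
  i=2: ✓ (witness j=2)
  i=3: ✓ (witness j=4)
  i=4: ✓ (witness j=4)
  i=5: ✓ (witness j=7)
  i=6: ✓ (witness j=7)
  i=7: ✓ (witness j=7)
Positions where it holds: {0, 1, 2, 3, 4, 5, 6, 7} → 8.

8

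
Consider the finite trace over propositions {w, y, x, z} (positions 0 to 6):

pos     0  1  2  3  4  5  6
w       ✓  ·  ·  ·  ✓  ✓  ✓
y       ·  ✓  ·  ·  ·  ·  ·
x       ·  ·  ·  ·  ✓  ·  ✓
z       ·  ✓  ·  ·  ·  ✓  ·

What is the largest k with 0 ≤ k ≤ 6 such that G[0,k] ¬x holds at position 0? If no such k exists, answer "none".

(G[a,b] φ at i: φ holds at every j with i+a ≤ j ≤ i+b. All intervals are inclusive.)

¬x must hold from j=0 onward; find where it first fails.
  j=0: holds
  j=1: holds
  j=2: holds
  j=3: holds
  j=4: fails
Holds on [0,3], so largest k = 3.

3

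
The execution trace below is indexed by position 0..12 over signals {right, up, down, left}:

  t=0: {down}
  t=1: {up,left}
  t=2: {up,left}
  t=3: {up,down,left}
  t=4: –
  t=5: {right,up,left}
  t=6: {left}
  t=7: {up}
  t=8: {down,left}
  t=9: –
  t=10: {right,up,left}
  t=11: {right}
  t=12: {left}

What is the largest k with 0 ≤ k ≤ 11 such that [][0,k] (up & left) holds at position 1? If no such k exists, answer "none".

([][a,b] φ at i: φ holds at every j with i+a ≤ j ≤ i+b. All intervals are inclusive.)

(up & left) must hold from j=1 onward; find where it first fails.
  j=1: holds
  j=2: holds
  j=3: holds
  j=4: fails
Holds on [1,3], so largest k = 2.

2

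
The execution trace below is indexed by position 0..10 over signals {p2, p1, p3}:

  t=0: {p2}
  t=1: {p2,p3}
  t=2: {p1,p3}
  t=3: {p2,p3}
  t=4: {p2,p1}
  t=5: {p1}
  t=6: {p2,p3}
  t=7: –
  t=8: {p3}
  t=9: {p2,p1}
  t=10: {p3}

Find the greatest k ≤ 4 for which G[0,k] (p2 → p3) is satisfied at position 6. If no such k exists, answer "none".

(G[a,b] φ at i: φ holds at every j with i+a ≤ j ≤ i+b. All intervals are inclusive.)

2

(p2 → p3) must hold from j=6 onward; find where it first fails.
  j=6: holds
  j=7: holds
  j=8: holds
  j=9: fails
Holds on [6,8], so largest k = 2.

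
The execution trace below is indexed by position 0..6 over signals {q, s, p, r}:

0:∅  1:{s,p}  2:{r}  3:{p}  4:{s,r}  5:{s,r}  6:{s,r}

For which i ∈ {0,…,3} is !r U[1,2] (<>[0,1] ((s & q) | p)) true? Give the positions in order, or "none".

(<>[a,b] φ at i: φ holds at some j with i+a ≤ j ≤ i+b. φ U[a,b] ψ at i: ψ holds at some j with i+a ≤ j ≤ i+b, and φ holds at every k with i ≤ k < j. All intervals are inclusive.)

Evaluate at each i in [0,3]:
  i=0: ✓ (rhs at j=1; lhs holds on [0,0])
  i=1: ✓ (rhs at j=2; lhs holds on [1,1])
  i=2: ✗ (lhs fails at k=2 before rhs at j=3)
  i=3: ✗ (no rhs in [4,5])

0, 1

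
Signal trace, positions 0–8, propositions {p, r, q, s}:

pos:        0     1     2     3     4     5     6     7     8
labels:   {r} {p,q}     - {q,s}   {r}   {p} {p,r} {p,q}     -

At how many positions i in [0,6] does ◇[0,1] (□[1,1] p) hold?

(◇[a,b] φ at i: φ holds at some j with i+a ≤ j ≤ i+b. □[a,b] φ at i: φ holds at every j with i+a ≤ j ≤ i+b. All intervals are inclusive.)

5

Evaluate at each i in [0,6]:
  i=0: ✓ (witness j=0)
  i=1: ✗ (none in [1,2])
  i=2: ✗ (none in [2,3])
  i=3: ✓ (witness j=4)
  i=4: ✓ (witness j=4)
  i=5: ✓ (witness j=5)
  i=6: ✓ (witness j=6)
Positions where it holds: {0, 3, 4, 5, 6} → 5.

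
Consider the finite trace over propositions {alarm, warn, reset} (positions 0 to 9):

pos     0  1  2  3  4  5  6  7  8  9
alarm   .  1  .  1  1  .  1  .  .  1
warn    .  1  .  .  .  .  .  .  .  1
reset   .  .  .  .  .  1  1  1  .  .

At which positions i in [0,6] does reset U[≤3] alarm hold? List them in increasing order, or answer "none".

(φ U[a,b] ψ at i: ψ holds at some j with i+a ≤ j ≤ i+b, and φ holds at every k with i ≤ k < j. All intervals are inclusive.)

1, 3, 4, 5, 6

Evaluate at each i in [0,6]:
  i=0: ✗ (lhs fails at k=0 before rhs at j=1)
  i=1: ✓ (rhs at j=1)
  i=2: ✗ (lhs fails at k=2 before rhs at j=3)
  i=3: ✓ (rhs at j=3)
  i=4: ✓ (rhs at j=4)
  i=5: ✓ (rhs at j=6; lhs holds on [5,5])
  i=6: ✓ (rhs at j=6)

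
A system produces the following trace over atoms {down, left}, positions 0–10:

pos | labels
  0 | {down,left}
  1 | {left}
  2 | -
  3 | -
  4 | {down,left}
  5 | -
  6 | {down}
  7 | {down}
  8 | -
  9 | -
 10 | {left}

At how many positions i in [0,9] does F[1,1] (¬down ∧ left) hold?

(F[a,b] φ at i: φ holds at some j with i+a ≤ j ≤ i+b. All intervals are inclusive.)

2

Evaluate at each i in [0,9]:
  i=0: ✓ (witness j=1)
  i=1: ✗ (none in [2,2])
  i=2: ✗ (none in [3,3])
  i=3: ✗ (none in [4,4])
  i=4: ✗ (none in [5,5])
  i=5: ✗ (none in [6,6])
  i=6: ✗ (none in [7,7])
  i=7: ✗ (none in [8,8])
  i=8: ✗ (none in [9,9])
  i=9: ✓ (witness j=10)
Positions where it holds: {0, 9} → 2.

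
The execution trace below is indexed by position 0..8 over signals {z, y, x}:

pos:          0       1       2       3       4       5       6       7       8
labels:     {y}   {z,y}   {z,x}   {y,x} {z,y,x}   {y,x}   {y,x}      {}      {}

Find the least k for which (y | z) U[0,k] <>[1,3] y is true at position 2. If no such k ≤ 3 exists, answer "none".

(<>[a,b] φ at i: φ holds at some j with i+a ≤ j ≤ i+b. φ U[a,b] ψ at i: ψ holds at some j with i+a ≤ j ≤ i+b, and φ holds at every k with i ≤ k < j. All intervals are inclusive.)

0

Need earliest j ≥ 2 with <>[1,3] y, and (y | z) at every k in [2,j-1].
  j=2: rhs holds (empty prefix). k = 0.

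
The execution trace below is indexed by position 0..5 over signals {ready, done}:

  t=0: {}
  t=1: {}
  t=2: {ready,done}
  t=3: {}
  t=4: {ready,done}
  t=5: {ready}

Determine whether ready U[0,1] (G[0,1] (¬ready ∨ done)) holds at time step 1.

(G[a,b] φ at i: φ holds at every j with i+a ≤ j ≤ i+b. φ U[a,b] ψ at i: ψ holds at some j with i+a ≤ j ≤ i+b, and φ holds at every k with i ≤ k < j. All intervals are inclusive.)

Need some j in [1,2] with G[0,1] (¬ready ∨ done), and ready at every k in [1,j-1].
  j=1: G[0,1] (¬ready ∨ done) holds; no prefix to check → satisfied.

Yes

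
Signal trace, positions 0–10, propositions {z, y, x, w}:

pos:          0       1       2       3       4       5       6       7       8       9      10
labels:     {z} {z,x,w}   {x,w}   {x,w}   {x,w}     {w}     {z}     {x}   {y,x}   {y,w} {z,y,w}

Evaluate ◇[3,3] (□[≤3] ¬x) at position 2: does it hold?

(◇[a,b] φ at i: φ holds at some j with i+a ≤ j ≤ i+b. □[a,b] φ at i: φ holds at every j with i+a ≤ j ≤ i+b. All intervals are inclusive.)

No

Check □[≤3] ¬x at each j in [5,5]:
  j=5: fails at 7
No position in the window satisfies it → formula fails.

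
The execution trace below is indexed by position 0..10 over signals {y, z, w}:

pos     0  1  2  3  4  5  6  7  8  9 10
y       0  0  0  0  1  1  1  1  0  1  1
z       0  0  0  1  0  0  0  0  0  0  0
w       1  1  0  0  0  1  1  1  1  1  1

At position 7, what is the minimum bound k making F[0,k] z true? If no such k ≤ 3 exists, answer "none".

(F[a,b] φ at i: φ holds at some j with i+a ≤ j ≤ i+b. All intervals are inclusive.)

Scan j = 7,8,… for z:
  j=7: fails
  j=8: fails
  j=9: fails
  j=10: fails
No j in [7,10] satisfies it → none.

none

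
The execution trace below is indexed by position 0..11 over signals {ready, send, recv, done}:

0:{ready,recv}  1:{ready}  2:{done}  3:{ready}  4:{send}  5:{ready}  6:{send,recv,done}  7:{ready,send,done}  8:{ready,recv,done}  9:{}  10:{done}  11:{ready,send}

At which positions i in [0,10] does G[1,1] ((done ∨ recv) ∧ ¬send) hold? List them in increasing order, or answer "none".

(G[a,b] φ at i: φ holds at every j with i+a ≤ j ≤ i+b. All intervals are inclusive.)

1, 7, 9

Evaluate at each i in [0,10]:
  i=0: ✗ (fails at j=1)
  i=1: ✓ (all of [2,2])
  i=2: ✗ (fails at j=3)
  i=3: ✗ (fails at j=4)
  i=4: ✗ (fails at j=5)
  i=5: ✗ (fails at j=6)
  i=6: ✗ (fails at j=7)
  i=7: ✓ (all of [8,8])
  i=8: ✗ (fails at j=9)
  i=9: ✓ (all of [10,10])
  i=10: ✗ (fails at j=11)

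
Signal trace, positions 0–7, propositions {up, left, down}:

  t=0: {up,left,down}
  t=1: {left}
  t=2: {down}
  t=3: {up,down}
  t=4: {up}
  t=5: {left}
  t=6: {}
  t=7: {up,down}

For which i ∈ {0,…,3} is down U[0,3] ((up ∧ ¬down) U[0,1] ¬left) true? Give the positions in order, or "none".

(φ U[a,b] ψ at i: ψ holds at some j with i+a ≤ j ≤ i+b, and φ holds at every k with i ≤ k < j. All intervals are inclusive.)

Evaluate at each i in [0,3]:
  i=0: ✗ (lhs fails at k=1 before rhs at j=2)
  i=1: ✗ (lhs fails at k=1 before rhs at j=2)
  i=2: ✓ (rhs at j=2)
  i=3: ✓ (rhs at j=3)

2, 3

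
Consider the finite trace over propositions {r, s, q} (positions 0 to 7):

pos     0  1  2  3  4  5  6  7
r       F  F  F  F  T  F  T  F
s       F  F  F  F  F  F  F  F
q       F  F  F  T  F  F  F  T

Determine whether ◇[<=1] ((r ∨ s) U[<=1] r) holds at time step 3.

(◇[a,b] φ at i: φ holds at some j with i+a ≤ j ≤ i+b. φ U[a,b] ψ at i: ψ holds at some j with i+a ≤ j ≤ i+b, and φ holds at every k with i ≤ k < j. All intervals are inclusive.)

True

Check ((r ∨ s) U[<=1] r) at each j in [3,4]:
  j=3: fails
  j=4: holds
Found at j=4 → formula holds.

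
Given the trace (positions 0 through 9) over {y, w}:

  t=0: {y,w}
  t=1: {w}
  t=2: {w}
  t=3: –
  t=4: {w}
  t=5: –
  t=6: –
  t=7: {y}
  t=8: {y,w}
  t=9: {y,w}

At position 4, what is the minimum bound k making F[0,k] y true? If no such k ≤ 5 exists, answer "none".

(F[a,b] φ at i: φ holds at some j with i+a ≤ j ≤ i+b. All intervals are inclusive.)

3

Scan j = 4,5,… for y:
  j=4: fails
  j=5: fails
  j=6: fails
  j=7: holds
First hit at j=7, so smallest k = 7-4 = 3.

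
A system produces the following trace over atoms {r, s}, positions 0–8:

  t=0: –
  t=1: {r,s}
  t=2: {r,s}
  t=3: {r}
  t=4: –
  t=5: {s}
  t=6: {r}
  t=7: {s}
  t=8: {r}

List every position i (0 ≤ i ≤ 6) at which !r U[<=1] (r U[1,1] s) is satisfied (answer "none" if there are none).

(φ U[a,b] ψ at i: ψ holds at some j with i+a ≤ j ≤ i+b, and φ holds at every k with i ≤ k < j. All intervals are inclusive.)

0, 1, 5, 6

Evaluate at each i in [0,6]:
  i=0: ✓ (rhs at j=1; lhs holds on [0,0])
  i=1: ✓ (rhs at j=1)
  i=2: ✗ (no rhs in [2,3])
  i=3: ✗ (no rhs in [3,4])
  i=4: ✗ (no rhs in [4,5])
  i=5: ✓ (rhs at j=6; lhs holds on [5,5])
  i=6: ✓ (rhs at j=6)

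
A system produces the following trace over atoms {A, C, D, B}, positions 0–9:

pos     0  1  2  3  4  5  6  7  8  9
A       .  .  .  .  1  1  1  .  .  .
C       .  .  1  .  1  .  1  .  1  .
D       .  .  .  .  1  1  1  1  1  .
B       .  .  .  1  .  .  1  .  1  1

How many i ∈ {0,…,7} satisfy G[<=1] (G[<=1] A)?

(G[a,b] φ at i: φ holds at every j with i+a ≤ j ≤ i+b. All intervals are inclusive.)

1

Evaluate at each i in [0,7]:
  i=0: ✗ (fails at j=0)
  i=1: ✗ (fails at j=1)
  i=2: ✗ (fails at j=2)
  i=3: ✗ (fails at j=3)
  i=4: ✓ (all of [4,5])
  i=5: ✗ (fails at j=6)
  i=6: ✗ (fails at j=6)
  i=7: ✗ (fails at j=7)
Positions where it holds: {4} → 1.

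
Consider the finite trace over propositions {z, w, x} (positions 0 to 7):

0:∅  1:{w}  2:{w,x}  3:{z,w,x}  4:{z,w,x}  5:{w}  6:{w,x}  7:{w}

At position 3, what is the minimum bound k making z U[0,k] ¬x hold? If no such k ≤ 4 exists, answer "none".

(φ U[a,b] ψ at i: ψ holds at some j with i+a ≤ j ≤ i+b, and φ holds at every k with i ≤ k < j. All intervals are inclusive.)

2

Need earliest j ≥ 3 with ¬x, and z at every k in [3,j-1].
  j=3: rhs fails.
  j=4: rhs fails.
  j=5: rhs holds; lhs holds on [3,4]. k = 2.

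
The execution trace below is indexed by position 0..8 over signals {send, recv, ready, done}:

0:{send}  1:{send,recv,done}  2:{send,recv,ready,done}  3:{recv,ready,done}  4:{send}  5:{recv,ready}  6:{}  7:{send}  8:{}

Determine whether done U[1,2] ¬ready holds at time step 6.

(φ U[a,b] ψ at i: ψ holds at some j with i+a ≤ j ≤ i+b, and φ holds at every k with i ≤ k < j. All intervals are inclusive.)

Need some j in [7,8] with ¬ready, and done at every k in [6,j-1].
  j=7: ¬ready holds, but done fails at k=6 → not this j.
  j=8: ¬ready holds, but done fails at k=6 → not this j.
No j in the window works → until fails.

No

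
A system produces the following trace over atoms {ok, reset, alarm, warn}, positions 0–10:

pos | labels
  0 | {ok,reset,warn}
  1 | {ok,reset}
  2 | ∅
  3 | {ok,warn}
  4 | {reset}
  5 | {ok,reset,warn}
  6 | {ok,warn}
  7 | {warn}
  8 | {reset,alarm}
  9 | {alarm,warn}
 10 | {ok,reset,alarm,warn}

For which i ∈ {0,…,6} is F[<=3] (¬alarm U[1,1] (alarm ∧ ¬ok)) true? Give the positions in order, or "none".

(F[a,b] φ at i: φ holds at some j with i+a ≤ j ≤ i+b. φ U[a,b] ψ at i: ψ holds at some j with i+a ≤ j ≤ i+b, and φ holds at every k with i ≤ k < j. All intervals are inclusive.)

Evaluate at each i in [0,6]:
  i=0: ✗ (none in [0,3])
  i=1: ✗ (none in [1,4])
  i=2: ✗ (none in [2,5])
  i=3: ✗ (none in [3,6])
  i=4: ✓ (witness j=7)
  i=5: ✓ (witness j=7)
  i=6: ✓ (witness j=7)

4, 5, 6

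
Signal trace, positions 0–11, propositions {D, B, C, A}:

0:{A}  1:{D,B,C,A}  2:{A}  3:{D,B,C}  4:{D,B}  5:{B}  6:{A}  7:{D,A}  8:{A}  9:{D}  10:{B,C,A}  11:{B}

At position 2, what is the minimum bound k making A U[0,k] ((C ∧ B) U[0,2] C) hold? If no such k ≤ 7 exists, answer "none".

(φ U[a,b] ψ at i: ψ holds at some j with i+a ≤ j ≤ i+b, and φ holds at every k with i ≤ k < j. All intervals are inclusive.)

1

Need earliest j ≥ 2 with ((C ∧ B) U[0,2] C), and A at every k in [2,j-1].
  j=2: rhs fails.
  j=3: rhs holds; lhs holds on [2,2]. k = 1.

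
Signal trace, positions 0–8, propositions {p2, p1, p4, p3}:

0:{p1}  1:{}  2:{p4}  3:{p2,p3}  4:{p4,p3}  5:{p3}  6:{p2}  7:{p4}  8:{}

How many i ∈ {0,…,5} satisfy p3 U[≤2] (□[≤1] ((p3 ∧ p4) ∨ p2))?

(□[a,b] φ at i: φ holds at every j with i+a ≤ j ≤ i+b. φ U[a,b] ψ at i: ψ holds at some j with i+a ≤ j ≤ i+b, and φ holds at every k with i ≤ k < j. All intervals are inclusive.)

Evaluate at each i in [0,5]:
  i=0: ✗ (no rhs in [0,2])
  i=1: ✗ (lhs fails at k=1 before rhs at j=3)
  i=2: ✗ (lhs fails at k=2 before rhs at j=3)
  i=3: ✓ (rhs at j=3)
  i=4: ✗ (no rhs in [4,6])
  i=5: ✗ (no rhs in [5,7])
Positions where it holds: {3} → 1.

1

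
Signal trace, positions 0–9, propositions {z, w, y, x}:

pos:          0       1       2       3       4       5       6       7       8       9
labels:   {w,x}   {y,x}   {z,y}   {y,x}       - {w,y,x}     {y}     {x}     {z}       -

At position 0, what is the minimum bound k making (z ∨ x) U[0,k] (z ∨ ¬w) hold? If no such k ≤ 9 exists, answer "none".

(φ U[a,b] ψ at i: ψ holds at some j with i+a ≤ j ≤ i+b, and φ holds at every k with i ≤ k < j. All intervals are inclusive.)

1

Need earliest j ≥ 0 with (z ∨ ¬w), and (z ∨ x) at every k in [0,j-1].
  j=0: rhs fails.
  j=1: rhs holds; lhs holds on [0,0]. k = 1.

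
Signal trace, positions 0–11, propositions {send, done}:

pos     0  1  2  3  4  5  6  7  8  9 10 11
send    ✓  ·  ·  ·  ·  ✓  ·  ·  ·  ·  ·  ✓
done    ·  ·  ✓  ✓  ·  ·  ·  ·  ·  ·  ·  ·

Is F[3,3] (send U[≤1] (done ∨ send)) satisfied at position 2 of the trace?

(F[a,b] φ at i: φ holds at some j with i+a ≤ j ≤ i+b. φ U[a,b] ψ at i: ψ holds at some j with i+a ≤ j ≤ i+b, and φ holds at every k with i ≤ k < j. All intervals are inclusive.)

True

Check (send U[≤1] (done ∨ send)) at each j in [5,5]:
  j=5: holds
Found at j=5 → formula holds.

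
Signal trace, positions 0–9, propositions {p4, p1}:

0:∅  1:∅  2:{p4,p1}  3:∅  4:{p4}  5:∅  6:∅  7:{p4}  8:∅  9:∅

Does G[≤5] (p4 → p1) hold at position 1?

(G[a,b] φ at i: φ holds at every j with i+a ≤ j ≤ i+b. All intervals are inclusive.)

False

Check (p4 → p1) at every j in [1,6]:
  j=1: antecedent false → ✓
  j=2: antecedent true; consequent true → ✓
  j=3: antecedent false → ✓
  j=4: antecedent true; consequent false → ✗
  j=5: antecedent false → ✓
  j=6: antecedent false → ✓
Fails at j=4 → formula fails.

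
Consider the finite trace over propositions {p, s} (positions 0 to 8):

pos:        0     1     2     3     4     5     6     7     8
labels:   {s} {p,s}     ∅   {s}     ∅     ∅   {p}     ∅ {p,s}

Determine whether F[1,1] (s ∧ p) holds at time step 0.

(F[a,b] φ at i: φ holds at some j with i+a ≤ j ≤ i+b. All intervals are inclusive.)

Check (s ∧ p) at each j in [1,1]:
  j=1: true
Found at j=1 → formula holds.

Yes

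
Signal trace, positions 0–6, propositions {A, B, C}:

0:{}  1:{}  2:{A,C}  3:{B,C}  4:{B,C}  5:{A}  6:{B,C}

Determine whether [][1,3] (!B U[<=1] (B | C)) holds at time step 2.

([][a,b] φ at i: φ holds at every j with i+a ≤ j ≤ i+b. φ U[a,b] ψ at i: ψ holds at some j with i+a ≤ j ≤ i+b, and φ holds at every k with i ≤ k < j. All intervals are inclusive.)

Check (!B U[<=1] (B | C)) at every j in [3,5]:
  j=3: holds
  j=4: holds
  j=5: holds
All positions satisfy it → formula holds.

Holds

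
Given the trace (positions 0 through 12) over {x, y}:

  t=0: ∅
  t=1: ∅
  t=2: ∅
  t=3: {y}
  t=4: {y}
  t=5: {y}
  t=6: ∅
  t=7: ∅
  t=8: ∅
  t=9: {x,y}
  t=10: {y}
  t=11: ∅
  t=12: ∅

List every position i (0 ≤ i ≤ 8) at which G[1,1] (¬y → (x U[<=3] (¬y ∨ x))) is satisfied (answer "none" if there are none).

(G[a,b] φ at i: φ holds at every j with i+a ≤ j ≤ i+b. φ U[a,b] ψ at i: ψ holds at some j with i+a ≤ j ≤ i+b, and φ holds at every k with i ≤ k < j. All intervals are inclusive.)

Evaluate at each i in [0,8]:
  i=0: ✓ (all of [1,1])
  i=1: ✓ (all of [2,2])
  i=2: ✓ (all of [3,3])
  i=3: ✓ (all of [4,4])
  i=4: ✓ (all of [5,5])
  i=5: ✓ (all of [6,6])
  i=6: ✓ (all of [7,7])
  i=7: ✓ (all of [8,8])
  i=8: ✓ (all of [9,9])

0, 1, 2, 3, 4, 5, 6, 7, 8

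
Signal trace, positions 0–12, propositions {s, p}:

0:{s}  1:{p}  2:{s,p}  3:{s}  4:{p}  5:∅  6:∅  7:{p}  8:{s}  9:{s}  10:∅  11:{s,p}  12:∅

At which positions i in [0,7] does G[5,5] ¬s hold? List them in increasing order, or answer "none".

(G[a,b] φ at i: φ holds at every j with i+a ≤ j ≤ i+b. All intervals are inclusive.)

0, 1, 2, 5, 7

Evaluate at each i in [0,7]:
  i=0: ✓ (all of [5,5])
  i=1: ✓ (all of [6,6])
  i=2: ✓ (all of [7,7])
  i=3: ✗ (fails at j=8)
  i=4: ✗ (fails at j=9)
  i=5: ✓ (all of [10,10])
  i=6: ✗ (fails at j=11)
  i=7: ✓ (all of [12,12])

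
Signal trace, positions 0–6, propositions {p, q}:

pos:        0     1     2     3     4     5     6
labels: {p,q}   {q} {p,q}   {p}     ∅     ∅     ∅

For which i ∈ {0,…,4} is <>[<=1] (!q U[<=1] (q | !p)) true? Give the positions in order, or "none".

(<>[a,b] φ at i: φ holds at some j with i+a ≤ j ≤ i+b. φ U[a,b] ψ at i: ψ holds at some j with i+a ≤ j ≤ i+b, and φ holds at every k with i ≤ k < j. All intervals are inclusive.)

0, 1, 2, 3, 4

Evaluate at each i in [0,4]:
  i=0: ✓ (witness j=0)
  i=1: ✓ (witness j=1)
  i=2: ✓ (witness j=2)
  i=3: ✓ (witness j=3)
  i=4: ✓ (witness j=4)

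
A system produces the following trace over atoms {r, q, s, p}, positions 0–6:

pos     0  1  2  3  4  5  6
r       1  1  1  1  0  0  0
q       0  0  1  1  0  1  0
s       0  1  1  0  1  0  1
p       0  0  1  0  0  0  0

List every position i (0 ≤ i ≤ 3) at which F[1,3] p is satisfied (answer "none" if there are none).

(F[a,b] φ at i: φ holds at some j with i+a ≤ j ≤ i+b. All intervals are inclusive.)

0, 1

Evaluate at each i in [0,3]:
  i=0: ✓ (witness j=2)
  i=1: ✓ (witness j=2)
  i=2: ✗ (none in [3,5])
  i=3: ✗ (none in [4,6])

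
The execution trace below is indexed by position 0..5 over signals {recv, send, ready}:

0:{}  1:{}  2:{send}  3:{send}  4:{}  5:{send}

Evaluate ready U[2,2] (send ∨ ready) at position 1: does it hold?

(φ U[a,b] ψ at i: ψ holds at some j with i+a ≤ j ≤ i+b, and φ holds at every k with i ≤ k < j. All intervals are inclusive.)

No

Need some j in [3,3] with (send ∨ ready), and ready at every k in [1,j-1].
  j=3: (send ∨ ready) holds, but ready fails at k=1 → not this j.
No j in the window works → until fails.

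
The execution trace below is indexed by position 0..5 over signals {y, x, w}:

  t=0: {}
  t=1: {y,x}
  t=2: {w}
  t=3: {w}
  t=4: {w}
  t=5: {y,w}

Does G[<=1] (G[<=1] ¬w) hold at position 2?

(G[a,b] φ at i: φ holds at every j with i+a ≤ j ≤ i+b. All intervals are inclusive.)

Check G[<=1] ¬w at every j in [2,3]:
  j=2: fails at 2
  j=3: fails at 3
Fails at j=2 → formula fails.

No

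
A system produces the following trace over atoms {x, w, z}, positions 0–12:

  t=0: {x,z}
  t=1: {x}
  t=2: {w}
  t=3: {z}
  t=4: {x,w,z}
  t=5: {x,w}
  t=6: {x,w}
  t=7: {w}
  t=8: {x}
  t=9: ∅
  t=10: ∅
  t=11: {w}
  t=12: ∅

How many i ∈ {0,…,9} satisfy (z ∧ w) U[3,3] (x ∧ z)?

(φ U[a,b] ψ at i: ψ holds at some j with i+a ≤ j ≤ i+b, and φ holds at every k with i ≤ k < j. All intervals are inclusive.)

0

Evaluate at each i in [0,9]:
  i=0: ✗ (no rhs in [3,3])
  i=1: ✗ (lhs fails at k=1 before rhs at j=4)
  i=2: ✗ (no rhs in [5,5])
  i=3: ✗ (no rhs in [6,6])
  i=4: ✗ (no rhs in [7,7])
  i=5: ✗ (no rhs in [8,8])
  i=6: ✗ (no rhs in [9,9])
  i=7: ✗ (no rhs in [10,10])
  i=8: ✗ (no rhs in [11,11])
  i=9: ✗ (no rhs in [12,12])
Positions where it holds: {} → 0.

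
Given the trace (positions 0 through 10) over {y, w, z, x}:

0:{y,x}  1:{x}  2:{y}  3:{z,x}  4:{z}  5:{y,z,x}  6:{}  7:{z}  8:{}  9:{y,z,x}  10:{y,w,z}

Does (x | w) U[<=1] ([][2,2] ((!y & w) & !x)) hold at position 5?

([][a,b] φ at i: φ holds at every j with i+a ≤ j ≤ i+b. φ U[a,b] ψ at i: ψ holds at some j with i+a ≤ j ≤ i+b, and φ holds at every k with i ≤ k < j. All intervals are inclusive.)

Does not hold

Need some j in [5,6] with [][2,2] ((!y & w) & !x), and (x | w) at every k in [5,j-1].
  j=5: [][2,2] ((!y & w) & !x) — fails at 7.
  j=6: [][2,2] ((!y & w) & !x) — fails at 8.
No j in the window works → until fails.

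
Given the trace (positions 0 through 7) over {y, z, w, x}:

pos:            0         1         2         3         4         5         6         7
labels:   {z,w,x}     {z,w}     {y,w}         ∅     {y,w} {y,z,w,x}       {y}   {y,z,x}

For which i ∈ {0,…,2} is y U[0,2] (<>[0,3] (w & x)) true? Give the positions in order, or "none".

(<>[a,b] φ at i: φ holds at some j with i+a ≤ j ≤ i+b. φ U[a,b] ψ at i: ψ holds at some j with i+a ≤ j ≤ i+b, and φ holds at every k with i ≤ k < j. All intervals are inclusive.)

0, 2

Evaluate at each i in [0,2]:
  i=0: ✓ (rhs at j=0)
  i=1: ✗ (lhs fails at k=1 before rhs at j=2)
  i=2: ✓ (rhs at j=2)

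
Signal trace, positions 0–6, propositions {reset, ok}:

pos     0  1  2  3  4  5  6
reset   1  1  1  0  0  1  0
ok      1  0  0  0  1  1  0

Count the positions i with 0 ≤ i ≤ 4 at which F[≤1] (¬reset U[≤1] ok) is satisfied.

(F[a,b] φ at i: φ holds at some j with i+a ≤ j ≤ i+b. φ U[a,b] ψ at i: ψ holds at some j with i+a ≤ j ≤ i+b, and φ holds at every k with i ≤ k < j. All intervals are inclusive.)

Evaluate at each i in [0,4]:
  i=0: ✓ (witness j=0)
  i=1: ✗ (none in [1,2])
  i=2: ✓ (witness j=3)
  i=3: ✓ (witness j=3)
  i=4: ✓ (witness j=4)
Positions where it holds: {0, 2, 3, 4} → 4.

4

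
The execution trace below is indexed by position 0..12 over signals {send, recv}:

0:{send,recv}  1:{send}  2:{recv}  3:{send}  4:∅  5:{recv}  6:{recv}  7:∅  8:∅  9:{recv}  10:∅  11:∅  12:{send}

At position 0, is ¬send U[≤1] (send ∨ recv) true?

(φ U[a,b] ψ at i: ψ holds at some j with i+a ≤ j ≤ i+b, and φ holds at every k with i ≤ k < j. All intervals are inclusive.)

Need some j in [0,1] with (send ∨ recv), and ¬send at every k in [0,j-1].
  j=0: (send ∨ recv) holds; no prefix to check → satisfied.

Holds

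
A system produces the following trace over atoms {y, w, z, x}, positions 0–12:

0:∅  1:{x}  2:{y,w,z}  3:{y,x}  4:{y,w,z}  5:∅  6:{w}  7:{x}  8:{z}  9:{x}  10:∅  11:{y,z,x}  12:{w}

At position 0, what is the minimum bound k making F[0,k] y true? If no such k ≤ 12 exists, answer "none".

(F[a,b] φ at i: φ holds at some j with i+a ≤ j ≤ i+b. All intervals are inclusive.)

Scan j = 0,1,… for y:
  j=0: fails
  j=1: fails
  j=2: holds
First hit at j=2, so smallest k = 2-0 = 2.

2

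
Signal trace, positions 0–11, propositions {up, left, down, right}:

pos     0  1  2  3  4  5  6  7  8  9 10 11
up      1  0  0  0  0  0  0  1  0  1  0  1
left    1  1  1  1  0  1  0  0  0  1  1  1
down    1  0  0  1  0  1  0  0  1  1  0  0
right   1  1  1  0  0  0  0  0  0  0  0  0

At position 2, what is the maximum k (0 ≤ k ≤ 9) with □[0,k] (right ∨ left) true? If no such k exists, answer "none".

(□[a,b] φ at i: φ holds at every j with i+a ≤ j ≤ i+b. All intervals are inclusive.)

1

(right ∨ left) must hold from j=2 onward; find where it first fails.
  j=2: holds
  j=3: holds
  j=4: fails
Holds on [2,3], so largest k = 1.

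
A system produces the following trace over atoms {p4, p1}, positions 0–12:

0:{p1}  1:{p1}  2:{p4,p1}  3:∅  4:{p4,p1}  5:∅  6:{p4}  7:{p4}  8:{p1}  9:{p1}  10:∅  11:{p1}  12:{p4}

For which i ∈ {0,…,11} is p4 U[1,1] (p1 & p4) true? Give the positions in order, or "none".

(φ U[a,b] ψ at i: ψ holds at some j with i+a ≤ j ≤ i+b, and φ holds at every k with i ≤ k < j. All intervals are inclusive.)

none

Evaluate at each i in [0,11]:
  i=0: ✗ (no rhs in [1,1])
  i=1: ✗ (lhs fails at k=1 before rhs at j=2)
  i=2: ✗ (no rhs in [3,3])
  i=3: ✗ (lhs fails at k=3 before rhs at j=4)
  i=4: ✗ (no rhs in [5,5])
  i=5: ✗ (no rhs in [6,6])
  i=6: ✗ (no rhs in [7,7])
  i=7: ✗ (no rhs in [8,8])
  i=8: ✗ (no rhs in [9,9])
  i=9: ✗ (no rhs in [10,10])
  i=10: ✗ (no rhs in [11,11])
  i=11: ✗ (no rhs in [12,12])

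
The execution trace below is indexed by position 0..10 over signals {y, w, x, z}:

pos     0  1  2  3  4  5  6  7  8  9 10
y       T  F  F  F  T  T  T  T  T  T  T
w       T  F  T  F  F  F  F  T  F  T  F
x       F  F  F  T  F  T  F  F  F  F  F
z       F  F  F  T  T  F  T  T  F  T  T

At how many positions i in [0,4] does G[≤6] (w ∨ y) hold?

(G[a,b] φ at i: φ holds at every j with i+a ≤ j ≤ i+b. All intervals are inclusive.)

Evaluate at each i in [0,4]:
  i=0: ✗ (fails at j=1)
  i=1: ✗ (fails at j=1)
  i=2: ✗ (fails at j=3)
  i=3: ✗ (fails at j=3)
  i=4: ✓ (all of [4,10])
Positions where it holds: {4} → 1.

1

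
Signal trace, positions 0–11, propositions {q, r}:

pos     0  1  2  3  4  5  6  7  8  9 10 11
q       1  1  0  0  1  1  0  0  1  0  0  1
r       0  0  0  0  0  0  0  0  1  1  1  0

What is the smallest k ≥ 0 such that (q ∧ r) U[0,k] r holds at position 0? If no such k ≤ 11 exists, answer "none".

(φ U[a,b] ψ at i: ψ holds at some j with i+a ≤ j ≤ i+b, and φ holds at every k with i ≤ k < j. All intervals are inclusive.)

Need earliest j ≥ 0 with r, and (q ∧ r) at every k in [0,j-1].
  j=0: rhs fails.
  j=1: rhs fails.
  j=2: rhs fails.
  j=3: rhs fails.
  j=4: rhs fails.
  j=5: rhs fails.
  j=6: rhs fails.
  j=7: rhs fails.
  j=8: rhs holds but lhs fails at k=0.
  j=9: rhs holds but lhs fails at k=0.
  j=10: rhs holds but lhs fails at k=0.
  j=11: rhs fails.
No witness within the range → none.

none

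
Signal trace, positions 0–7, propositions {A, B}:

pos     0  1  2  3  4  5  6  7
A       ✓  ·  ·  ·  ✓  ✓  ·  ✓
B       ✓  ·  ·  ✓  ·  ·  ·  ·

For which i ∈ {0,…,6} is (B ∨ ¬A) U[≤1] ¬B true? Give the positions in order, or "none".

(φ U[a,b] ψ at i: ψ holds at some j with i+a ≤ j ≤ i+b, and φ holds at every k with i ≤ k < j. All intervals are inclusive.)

0, 1, 2, 3, 4, 5, 6

Evaluate at each i in [0,6]:
  i=0: ✓ (rhs at j=1; lhs holds on [0,0])
  i=1: ✓ (rhs at j=1)
  i=2: ✓ (rhs at j=2)
  i=3: ✓ (rhs at j=4; lhs holds on [3,3])
  i=4: ✓ (rhs at j=4)
  i=5: ✓ (rhs at j=5)
  i=6: ✓ (rhs at j=6)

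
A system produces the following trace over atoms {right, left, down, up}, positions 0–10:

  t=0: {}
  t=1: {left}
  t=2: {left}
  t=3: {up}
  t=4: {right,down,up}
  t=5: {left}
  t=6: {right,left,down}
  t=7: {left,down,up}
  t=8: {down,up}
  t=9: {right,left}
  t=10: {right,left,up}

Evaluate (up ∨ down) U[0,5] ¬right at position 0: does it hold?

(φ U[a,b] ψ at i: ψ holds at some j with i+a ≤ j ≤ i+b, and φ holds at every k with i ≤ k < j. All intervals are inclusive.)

Need some j in [0,5] with ¬right, and (up ∨ down) at every k in [0,j-1].
  j=0: ¬right holds; no prefix to check → satisfied.

True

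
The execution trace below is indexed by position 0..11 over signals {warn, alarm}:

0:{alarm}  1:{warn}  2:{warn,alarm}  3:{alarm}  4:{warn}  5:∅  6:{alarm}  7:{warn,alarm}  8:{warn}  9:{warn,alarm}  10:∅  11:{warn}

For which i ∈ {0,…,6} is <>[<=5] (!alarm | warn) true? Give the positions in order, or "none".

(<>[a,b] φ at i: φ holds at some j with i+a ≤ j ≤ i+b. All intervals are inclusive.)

Evaluate at each i in [0,6]:
  i=0: ✓ (witness j=1)
  i=1: ✓ (witness j=1)
  i=2: ✓ (witness j=2)
  i=3: ✓ (witness j=4)
  i=4: ✓ (witness j=4)
  i=5: ✓ (witness j=5)
  i=6: ✓ (witness j=7)

0, 1, 2, 3, 4, 5, 6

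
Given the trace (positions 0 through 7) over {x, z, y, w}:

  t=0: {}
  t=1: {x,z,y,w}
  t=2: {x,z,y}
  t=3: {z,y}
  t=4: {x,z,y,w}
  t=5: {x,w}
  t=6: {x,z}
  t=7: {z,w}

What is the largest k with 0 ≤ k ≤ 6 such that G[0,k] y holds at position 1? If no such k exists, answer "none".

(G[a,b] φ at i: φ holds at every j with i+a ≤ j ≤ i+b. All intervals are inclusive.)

3

y must hold from j=1 onward; find where it first fails.
  j=1: holds
  j=2: holds
  j=3: holds
  j=4: holds
  j=5: fails
Holds on [1,4], so largest k = 3.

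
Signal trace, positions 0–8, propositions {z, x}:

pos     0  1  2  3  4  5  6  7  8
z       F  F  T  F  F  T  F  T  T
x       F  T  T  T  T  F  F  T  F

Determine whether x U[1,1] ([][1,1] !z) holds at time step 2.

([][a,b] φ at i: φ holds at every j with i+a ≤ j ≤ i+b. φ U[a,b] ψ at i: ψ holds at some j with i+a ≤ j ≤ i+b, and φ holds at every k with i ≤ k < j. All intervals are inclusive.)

True

Need some j in [3,3] with [][1,1] !z, and x at every k in [2,j-1].
  j=3: [][1,1] !z holds; x holds at every k in [2,2] → satisfied.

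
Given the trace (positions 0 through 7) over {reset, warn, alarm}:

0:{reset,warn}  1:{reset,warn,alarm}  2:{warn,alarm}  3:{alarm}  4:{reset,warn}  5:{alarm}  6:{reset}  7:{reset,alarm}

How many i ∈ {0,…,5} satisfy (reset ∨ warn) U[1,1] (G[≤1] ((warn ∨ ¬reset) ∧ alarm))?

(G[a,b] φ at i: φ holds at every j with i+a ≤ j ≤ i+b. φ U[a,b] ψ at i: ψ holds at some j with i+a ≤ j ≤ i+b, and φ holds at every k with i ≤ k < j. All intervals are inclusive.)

Evaluate at each i in [0,5]:
  i=0: ✓ (rhs at j=1; lhs holds on [0,0])
  i=1: ✓ (rhs at j=2; lhs holds on [1,1])
  i=2: ✗ (no rhs in [3,3])
  i=3: ✗ (no rhs in [4,4])
  i=4: ✗ (no rhs in [5,5])
  i=5: ✗ (no rhs in [6,6])
Positions where it holds: {0, 1} → 2.

2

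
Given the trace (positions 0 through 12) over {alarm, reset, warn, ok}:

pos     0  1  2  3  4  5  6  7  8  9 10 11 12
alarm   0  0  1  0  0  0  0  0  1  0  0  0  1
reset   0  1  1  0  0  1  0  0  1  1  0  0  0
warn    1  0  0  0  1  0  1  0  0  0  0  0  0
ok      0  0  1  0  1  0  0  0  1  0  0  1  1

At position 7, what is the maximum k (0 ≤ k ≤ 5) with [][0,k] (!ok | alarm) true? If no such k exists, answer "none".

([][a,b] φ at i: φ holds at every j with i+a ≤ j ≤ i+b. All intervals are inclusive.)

(!ok | alarm) must hold from j=7 onward; find where it first fails.
  j=7: holds
  j=8: holds
  j=9: holds
  j=10: holds
  j=11: fails
Holds on [7,10], so largest k = 3.

3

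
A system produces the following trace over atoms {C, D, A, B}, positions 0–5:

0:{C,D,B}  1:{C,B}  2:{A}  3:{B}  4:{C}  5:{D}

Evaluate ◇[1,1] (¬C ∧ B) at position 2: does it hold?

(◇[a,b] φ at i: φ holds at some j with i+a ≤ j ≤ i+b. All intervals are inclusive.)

Yes

Check (¬C ∧ B) at each j in [3,3]:
  j=3: true
Found at j=3 → formula holds.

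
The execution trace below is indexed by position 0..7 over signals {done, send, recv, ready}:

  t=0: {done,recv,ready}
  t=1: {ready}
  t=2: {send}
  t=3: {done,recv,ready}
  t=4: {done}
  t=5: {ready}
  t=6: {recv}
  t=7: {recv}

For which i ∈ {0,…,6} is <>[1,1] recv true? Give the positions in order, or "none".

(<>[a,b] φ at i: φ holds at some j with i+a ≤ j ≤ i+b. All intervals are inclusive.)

2, 5, 6

Evaluate at each i in [0,6]:
  i=0: ✗ (none in [1,1])
  i=1: ✗ (none in [2,2])
  i=2: ✓ (witness j=3)
  i=3: ✗ (none in [4,4])
  i=4: ✗ (none in [5,5])
  i=5: ✓ (witness j=6)
  i=6: ✓ (witness j=7)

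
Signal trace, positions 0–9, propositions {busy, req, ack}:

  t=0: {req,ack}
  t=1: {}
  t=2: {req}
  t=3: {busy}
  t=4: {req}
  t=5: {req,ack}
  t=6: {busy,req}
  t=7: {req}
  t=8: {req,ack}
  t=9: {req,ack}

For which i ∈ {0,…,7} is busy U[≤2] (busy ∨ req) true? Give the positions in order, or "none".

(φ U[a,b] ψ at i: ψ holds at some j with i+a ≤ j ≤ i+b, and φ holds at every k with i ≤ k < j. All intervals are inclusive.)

0, 2, 3, 4, 5, 6, 7

Evaluate at each i in [0,7]:
  i=0: ✓ (rhs at j=0)
  i=1: ✗ (lhs fails at k=1 before rhs at j=2)
  i=2: ✓ (rhs at j=2)
  i=3: ✓ (rhs at j=3)
  i=4: ✓ (rhs at j=4)
  i=5: ✓ (rhs at j=5)
  i=6: ✓ (rhs at j=6)
  i=7: ✓ (rhs at j=7)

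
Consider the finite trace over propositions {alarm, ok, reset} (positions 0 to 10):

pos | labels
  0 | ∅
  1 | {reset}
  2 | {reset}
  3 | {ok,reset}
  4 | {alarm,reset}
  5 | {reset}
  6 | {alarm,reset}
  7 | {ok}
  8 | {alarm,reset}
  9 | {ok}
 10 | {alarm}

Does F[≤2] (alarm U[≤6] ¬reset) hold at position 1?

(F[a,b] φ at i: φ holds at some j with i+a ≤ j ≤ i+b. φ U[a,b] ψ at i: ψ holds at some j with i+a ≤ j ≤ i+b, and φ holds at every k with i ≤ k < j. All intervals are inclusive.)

False

Check (alarm U[≤6] ¬reset) at each j in [1,3]:
  j=1: fails
  j=2: fails
  j=3: fails
No position in the window satisfies it → formula fails.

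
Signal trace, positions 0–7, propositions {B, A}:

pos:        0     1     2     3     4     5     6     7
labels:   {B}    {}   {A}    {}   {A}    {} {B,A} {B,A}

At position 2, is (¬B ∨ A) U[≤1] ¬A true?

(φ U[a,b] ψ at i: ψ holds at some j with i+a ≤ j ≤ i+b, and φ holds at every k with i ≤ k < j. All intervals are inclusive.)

Need some j in [2,3] with ¬A, and (¬B ∨ A) at every k in [2,j-1].
  j=2: ¬A false.
  j=3: ¬A holds; (¬B ∨ A) holds at every k in [2,2] → satisfied.

Holds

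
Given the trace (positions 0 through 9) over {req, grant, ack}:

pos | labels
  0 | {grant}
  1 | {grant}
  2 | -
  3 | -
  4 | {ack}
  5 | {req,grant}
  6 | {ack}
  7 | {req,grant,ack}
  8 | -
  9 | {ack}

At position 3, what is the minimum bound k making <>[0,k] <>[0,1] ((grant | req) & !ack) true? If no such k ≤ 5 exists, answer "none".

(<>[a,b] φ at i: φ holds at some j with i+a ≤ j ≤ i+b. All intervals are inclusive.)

Scan j = 3,4,… for <>[0,1] ((grant | req) & !ack):
  j=3: fails
  j=4: holds
First hit at j=4, so smallest k = 4-3 = 1.

1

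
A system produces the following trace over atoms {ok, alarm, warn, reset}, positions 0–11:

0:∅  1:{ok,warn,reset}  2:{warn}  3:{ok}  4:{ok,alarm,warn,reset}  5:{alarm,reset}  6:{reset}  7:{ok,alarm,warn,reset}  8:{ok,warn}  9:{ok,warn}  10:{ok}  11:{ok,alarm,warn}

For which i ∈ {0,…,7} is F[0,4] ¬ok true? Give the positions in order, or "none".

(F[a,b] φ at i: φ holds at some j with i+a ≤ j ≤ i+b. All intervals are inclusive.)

Evaluate at each i in [0,7]:
  i=0: ✓ (witness j=0)
  i=1: ✓ (witness j=2)
  i=2: ✓ (witness j=2)
  i=3: ✓ (witness j=5)
  i=4: ✓ (witness j=5)
  i=5: ✓ (witness j=5)
  i=6: ✓ (witness j=6)
  i=7: ✗ (none in [7,11])

0, 1, 2, 3, 4, 5, 6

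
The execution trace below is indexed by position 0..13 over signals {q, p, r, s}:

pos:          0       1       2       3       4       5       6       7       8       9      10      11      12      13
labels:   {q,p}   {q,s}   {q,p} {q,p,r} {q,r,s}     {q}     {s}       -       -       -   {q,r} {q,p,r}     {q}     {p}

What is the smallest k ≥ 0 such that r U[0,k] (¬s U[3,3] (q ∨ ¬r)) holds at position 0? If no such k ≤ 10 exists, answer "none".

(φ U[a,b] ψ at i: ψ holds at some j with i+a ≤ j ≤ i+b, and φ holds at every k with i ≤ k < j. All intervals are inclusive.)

none

Need earliest j ≥ 0 with (¬s U[3,3] (q ∨ ¬r)), and r at every k in [0,j-1].
  j=0: rhs fails.
  j=1: rhs fails.
  j=2: rhs fails.
  j=3: rhs fails.
  j=4: rhs fails.
  j=5: rhs fails.
  j=6: rhs fails.
  j=7: rhs holds but lhs fails at k=0.
  j=8: rhs holds but lhs fails at k=0.
  j=9: rhs holds but lhs fails at k=0.
  j=10: rhs holds but lhs fails at k=0.
No witness within the range → none.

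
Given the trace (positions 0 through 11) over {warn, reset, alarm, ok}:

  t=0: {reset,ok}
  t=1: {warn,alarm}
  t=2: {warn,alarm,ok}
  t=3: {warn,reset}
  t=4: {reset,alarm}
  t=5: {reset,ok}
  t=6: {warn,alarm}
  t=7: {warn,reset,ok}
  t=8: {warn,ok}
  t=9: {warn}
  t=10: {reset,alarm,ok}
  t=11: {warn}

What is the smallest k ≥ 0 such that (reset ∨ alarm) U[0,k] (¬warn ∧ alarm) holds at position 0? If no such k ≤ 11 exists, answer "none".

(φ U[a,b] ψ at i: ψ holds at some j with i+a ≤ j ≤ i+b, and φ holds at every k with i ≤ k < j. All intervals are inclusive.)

Need earliest j ≥ 0 with (¬warn ∧ alarm), and (reset ∨ alarm) at every k in [0,j-1].
  j=0: rhs fails.
  j=1: rhs fails.
  j=2: rhs fails.
  j=3: rhs fails.
  j=4: rhs holds; lhs holds on [0,3]. k = 4.

4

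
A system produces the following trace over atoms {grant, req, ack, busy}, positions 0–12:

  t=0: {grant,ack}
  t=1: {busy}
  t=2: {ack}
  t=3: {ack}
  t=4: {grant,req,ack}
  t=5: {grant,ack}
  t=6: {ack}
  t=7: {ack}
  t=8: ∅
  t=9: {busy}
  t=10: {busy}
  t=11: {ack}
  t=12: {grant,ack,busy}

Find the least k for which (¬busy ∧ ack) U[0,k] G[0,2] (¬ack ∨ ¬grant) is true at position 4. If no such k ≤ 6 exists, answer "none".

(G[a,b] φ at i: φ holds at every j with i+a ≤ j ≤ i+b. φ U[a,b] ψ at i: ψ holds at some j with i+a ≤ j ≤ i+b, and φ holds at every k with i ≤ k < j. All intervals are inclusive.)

2

Need earliest j ≥ 4 with G[0,2] (¬ack ∨ ¬grant), and (¬busy ∧ ack) at every k in [4,j-1].
  j=4: rhs fails.
  j=5: rhs fails.
  j=6: rhs holds; lhs holds on [4,5]. k = 2.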